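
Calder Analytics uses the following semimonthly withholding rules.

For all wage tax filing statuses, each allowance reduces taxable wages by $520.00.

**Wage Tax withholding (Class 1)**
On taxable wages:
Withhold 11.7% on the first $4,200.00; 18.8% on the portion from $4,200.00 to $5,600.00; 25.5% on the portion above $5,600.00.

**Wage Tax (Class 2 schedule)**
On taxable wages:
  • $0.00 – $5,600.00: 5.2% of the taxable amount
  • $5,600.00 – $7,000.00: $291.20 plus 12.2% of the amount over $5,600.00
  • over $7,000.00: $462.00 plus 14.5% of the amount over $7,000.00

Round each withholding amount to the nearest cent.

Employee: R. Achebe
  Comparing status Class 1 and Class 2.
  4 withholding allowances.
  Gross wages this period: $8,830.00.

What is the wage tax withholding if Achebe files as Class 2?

$431.50

Wage Tax (Class 2): taxable = $8,830.00 − 4×$520.00 = $6,750.00
  $291.20 + 12.2% × ($6,750.00 − $5,600.00) = $291.20 + 12.2% × $1,150.00 = $431.50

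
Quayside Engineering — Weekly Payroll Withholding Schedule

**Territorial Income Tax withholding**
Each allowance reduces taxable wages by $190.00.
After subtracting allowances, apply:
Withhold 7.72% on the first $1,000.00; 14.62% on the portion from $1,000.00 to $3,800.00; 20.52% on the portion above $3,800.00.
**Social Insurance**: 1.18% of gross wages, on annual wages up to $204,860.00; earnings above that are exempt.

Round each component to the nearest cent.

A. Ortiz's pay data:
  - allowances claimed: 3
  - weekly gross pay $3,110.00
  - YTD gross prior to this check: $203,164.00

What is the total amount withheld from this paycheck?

$322.36

Territorial Income Tax: taxable = $3,110.00 − 3×$190.00 = $2,540.00
  $77.20 + 14.62% × ($2,540.00 − $1,000.00) = $77.20 + 14.62% × $1,540.00 = $302.35
Social Insurance: cap $204,860.00 − YTD $203,164.00 = $1,696.00 subject; 1.18% × $1,696.00 = $20.01
Total: $302.35 + $20.01 = $322.36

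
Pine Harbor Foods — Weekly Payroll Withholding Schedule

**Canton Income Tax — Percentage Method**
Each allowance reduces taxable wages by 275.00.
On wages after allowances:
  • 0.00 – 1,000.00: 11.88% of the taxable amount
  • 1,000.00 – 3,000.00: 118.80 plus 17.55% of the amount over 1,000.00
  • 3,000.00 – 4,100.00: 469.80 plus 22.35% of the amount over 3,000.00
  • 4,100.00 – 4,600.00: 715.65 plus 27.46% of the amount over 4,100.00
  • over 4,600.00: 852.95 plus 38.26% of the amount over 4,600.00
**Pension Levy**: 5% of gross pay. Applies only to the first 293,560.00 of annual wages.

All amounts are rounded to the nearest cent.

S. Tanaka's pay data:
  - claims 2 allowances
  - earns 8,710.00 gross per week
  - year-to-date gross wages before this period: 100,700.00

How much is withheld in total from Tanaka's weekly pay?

2,650.51

Canton Income Tax: taxable = 8,710.00 − 2×275.00 = 8,160.00
  852.95 + 38.26% × (8,160.00 − 4,600.00) = 852.95 + 38.26% × 3,560.00 = 2,215.01
Pension Levy: 5% × 8,710.00 = 435.50
Total: 2,215.01 + 435.50 = 2,650.51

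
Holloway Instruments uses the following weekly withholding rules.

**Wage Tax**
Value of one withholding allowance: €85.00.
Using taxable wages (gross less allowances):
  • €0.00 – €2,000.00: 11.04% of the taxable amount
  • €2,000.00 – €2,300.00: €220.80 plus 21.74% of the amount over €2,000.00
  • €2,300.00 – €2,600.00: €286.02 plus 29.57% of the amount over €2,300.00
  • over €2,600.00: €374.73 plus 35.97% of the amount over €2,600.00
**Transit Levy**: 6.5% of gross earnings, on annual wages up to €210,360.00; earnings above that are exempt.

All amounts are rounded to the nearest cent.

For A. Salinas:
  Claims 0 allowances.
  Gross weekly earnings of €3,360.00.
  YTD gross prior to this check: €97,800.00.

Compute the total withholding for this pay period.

Wage Tax: taxable = €3,360.00
  €374.73 + 35.97% × (€3,360.00 − €2,600.00) = €374.73 + 35.97% × €760.00 = €648.10
Transit Levy: 6.5% × €3,360.00 = €218.40
Total: €648.10 + €218.40 = €866.50

€866.50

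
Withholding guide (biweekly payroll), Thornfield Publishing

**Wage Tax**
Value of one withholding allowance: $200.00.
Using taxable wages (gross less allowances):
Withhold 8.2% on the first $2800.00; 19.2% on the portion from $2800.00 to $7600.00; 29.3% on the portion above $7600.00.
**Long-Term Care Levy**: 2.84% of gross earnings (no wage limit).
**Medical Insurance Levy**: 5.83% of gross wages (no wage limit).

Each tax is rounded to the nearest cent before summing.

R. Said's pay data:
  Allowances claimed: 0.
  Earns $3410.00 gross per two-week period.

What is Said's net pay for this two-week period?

$2767.64

Wage Tax: taxable = $3410.00
  $229.60 + 19.2% × ($3410.00 − $2800.00) = $229.60 + 19.2% × $610.00 = $346.72
Long-Term Care Levy: 2.84% × $3410.00 = $96.84
Medical Insurance Levy: 5.83% × $3410.00 = $198.80
Total withheld: $346.72 + $96.84 + $198.80 = $642.36
Net pay: $3410.00 − $642.36 = $2767.64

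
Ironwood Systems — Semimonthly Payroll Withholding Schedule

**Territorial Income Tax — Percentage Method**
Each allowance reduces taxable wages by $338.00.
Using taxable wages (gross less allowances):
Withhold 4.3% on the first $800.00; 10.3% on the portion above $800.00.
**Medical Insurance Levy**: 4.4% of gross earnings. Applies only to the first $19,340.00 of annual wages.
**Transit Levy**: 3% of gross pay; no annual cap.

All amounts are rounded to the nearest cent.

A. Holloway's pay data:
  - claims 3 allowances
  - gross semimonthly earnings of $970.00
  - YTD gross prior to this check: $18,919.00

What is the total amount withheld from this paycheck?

Territorial Income Tax: taxable = $970.00 − 3×$338.00 = $-44.00
  Taxable ≤ 0 → $0.00
Medical Insurance Levy: cap $19,340.00 − YTD $18,919.00 = $421.00 subject; 4.4% × $421.00 = $18.52
Transit Levy: 3% × $970.00 = $29.10
Total: $0.00 + $18.52 + $29.10 = $47.62

$47.62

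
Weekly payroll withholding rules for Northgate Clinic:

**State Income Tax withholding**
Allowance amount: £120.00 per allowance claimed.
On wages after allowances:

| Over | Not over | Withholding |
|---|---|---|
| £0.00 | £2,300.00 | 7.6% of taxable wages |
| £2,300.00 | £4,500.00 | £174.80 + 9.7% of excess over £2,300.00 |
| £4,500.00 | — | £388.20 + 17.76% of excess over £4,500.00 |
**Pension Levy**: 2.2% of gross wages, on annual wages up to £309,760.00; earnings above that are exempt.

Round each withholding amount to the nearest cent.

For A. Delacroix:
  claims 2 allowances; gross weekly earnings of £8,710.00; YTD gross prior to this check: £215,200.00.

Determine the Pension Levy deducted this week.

Pension Levy: 2.2% × £8,710.00 = £191.62

£191.62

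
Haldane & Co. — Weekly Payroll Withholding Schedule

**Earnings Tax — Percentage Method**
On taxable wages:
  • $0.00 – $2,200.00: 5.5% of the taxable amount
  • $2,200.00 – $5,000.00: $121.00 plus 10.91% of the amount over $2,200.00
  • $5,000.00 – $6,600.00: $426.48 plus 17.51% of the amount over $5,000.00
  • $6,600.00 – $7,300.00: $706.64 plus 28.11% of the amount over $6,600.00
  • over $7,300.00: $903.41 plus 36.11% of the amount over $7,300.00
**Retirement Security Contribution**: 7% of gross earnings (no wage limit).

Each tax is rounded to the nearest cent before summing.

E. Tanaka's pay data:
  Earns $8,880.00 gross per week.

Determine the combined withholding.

$2,095.55

Earnings Tax: taxable = $8,880.00
  $903.41 + 36.11% × ($8,880.00 − $7,300.00) = $903.41 + 36.11% × $1,580.00 = $1,473.95
Retirement Security Contribution: 7% × $8,880.00 = $621.60
Total: $1,473.95 + $621.60 = $2,095.55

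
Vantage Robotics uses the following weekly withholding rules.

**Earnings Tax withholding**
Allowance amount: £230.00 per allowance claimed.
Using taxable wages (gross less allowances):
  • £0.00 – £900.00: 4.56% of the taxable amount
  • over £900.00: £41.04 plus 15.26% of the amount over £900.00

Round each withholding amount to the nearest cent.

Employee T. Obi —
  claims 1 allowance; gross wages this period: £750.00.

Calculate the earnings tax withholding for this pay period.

£23.71

Earnings Tax: taxable = £750.00 − 1×£230.00 = £520.00
  4.56% × £520.00 = £23.71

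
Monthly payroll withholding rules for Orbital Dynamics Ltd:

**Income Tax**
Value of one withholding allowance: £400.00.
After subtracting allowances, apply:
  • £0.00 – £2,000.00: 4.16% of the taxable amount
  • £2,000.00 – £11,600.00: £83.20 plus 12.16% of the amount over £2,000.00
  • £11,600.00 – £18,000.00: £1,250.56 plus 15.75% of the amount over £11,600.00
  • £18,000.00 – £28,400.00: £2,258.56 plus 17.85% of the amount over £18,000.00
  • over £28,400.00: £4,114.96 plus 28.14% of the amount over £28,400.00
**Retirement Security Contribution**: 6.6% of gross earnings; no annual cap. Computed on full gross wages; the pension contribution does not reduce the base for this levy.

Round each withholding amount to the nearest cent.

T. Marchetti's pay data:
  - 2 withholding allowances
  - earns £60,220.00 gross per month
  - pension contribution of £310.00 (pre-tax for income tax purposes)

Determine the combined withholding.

£16,731.27

Income Tax: taxable = £60,220.00 − £310.00 − 2×£400.00 = £59,110.00
  £4,114.96 + 28.14% × (£59,110.00 − £28,400.00) = £4,114.96 + 28.14% × £30,710.00 = £12,756.75
Retirement Security Contribution: 6.6% × £60,220.00 = £3,974.52
Total: £12,756.75 + £3,974.52 = £16,731.27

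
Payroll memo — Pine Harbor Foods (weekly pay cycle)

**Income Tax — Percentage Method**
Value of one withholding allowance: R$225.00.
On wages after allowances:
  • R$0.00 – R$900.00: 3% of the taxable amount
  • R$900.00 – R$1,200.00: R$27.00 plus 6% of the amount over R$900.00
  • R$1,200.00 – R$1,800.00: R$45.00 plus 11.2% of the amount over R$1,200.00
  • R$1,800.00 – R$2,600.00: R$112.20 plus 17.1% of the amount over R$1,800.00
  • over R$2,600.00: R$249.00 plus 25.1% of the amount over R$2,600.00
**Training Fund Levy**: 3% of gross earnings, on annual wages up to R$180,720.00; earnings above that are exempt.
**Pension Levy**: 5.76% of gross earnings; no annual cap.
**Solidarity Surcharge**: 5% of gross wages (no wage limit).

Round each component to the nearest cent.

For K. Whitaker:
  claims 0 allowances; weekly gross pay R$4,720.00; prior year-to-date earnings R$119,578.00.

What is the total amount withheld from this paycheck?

Income Tax: taxable = R$4,720.00
  R$249.00 + 25.1% × (R$4,720.00 − R$2,600.00) = R$249.00 + 25.1% × R$2,120.00 = R$781.12
Training Fund Levy: 3% × R$4,720.00 = R$141.60
Pension Levy: 5.76% × R$4,720.00 = R$271.87
Solidarity Surcharge: 5% × R$4,720.00 = R$236.00
Total: R$781.12 + R$141.60 + R$271.87 + R$236.00 = R$1,430.59

R$1,430.59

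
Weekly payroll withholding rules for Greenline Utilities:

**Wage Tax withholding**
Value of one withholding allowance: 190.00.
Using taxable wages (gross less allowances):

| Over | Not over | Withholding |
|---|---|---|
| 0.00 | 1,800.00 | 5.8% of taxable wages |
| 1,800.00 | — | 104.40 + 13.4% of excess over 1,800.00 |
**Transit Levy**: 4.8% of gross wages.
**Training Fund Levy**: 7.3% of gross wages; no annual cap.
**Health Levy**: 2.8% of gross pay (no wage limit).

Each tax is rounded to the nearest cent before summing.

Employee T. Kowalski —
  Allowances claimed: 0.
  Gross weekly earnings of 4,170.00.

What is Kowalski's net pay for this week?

3,126.69

Wage Tax: taxable = 4,170.00
  104.40 + 13.4% × (4,170.00 − 1,800.00) = 104.40 + 13.4% × 2,370.00 = 421.98
Transit Levy: 4.8% × 4,170.00 = 200.16
Training Fund Levy: 7.3% × 4,170.00 = 304.41
Health Levy: 2.8% × 4,170.00 = 116.76
Total withheld: 421.98 + 200.16 + 304.41 + 116.76 = 1,043.31
Net pay: 4,170.00 − 1,043.31 = 3,126.69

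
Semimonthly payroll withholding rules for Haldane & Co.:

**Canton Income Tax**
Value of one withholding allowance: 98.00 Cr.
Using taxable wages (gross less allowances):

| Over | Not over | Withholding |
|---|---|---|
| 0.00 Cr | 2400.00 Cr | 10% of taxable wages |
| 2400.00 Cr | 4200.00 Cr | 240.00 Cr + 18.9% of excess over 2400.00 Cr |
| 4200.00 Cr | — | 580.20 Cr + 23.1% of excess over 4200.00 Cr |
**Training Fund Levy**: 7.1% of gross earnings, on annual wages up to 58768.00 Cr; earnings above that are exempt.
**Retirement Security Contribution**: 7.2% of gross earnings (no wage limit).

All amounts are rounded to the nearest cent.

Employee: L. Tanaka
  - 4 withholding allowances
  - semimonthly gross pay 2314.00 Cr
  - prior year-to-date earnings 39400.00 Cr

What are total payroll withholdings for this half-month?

Canton Income Tax: taxable = 2314.00 Cr − 4×98.00 Cr = 1922.00 Cr
  10% × 1922.00 Cr = 192.20 Cr
Training Fund Levy: 7.1% × 2314.00 Cr = 164.29 Cr
Retirement Security Contribution: 7.2% × 2314.00 Cr = 166.61 Cr
Total: 192.20 Cr + 164.29 Cr + 166.61 Cr = 523.10 Cr

523.10 Cr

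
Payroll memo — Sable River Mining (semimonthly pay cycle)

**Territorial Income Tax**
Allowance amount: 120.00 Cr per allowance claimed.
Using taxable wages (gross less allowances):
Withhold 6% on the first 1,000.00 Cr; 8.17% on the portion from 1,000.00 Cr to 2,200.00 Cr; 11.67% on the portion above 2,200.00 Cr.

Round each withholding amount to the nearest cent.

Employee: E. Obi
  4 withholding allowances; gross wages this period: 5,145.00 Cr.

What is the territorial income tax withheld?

Territorial Income Tax: taxable = 5,145.00 Cr − 4×120.00 Cr = 4,665.00 Cr
  158.04 Cr + 11.67% × (4,665.00 Cr − 2,200.00 Cr) = 158.04 Cr + 11.67% × 2,465.00 Cr = 445.71 Cr

445.71 Cr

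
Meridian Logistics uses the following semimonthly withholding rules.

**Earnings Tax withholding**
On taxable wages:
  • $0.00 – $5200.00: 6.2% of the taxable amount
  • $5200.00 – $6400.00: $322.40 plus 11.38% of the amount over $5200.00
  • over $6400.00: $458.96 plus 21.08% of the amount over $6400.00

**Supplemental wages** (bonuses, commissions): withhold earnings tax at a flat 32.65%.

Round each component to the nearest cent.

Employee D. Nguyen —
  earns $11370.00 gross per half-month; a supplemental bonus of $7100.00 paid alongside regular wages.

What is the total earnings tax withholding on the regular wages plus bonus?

$3824.79

Earnings Tax: taxable = $11370.00
  $458.96 + 21.08% × ($11370.00 − $6400.00) = $458.96 + 21.08% × $4970.00 = $1506.64
Supplemental (32.65% flat on bonus): 32.65% × $7100.00 = $2318.15
Total earnings tax: $1506.64 + $2318.15 = $3824.79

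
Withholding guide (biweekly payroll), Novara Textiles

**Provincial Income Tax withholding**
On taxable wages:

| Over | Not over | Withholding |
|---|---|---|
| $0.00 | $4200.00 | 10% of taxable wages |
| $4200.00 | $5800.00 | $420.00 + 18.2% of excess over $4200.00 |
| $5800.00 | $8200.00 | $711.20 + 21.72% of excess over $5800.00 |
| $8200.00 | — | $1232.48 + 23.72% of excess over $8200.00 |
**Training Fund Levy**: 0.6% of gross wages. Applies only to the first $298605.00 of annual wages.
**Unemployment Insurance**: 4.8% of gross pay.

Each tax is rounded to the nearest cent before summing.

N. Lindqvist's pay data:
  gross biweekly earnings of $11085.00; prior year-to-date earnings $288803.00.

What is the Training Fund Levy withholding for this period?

$58.81

Training Fund Levy: cap $298605.00 − YTD $288803.00 = $9802.00 subject; 0.6% × $9802.00 = $58.81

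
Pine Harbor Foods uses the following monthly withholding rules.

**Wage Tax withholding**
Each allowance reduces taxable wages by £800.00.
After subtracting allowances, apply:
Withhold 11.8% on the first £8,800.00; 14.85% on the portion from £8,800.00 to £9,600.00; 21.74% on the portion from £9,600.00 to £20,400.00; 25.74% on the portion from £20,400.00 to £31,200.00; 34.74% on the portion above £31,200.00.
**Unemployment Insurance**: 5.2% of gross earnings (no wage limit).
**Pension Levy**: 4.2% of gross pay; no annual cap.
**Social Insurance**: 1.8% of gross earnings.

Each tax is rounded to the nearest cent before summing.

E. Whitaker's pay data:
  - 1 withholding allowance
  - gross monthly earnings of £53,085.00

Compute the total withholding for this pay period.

£19,555.49

Wage Tax: taxable = £53,085.00 − 1×£800.00 = £52,285.00
  £6,285.04 + 34.74% × (£52,285.00 − £31,200.00) = £6,285.04 + 34.74% × £21,085.00 = £13,609.97
Unemployment Insurance: 5.2% × £53,085.00 = £2,760.42
Pension Levy: 4.2% × £53,085.00 = £2,229.57
Social Insurance: 1.8% × £53,085.00 = £955.53
Total: £13,609.97 + £2,760.42 + £2,229.57 + £955.53 = £19,555.49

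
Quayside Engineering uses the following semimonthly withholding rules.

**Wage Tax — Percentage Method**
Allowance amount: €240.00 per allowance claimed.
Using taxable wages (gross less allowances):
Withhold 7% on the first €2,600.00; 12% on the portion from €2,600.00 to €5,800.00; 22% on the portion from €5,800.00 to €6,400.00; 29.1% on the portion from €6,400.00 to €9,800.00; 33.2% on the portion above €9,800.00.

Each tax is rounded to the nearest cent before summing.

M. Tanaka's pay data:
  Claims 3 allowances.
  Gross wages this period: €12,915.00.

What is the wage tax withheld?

€2,482.54

Wage Tax: taxable = €12,915.00 − 3×€240.00 = €12,195.00
  €1,687.40 + 33.2% × (€12,195.00 − €9,800.00) = €1,687.40 + 33.2% × €2,395.00 = €2,482.54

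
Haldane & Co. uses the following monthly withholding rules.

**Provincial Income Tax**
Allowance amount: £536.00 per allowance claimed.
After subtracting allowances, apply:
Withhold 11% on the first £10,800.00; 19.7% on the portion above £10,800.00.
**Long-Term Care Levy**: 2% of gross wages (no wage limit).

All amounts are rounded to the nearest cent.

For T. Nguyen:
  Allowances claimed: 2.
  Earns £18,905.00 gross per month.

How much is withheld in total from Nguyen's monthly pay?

Provincial Income Tax: taxable = £18,905.00 − 2×£536.00 = £17,833.00
  £1,188.00 + 19.7% × (£17,833.00 − £10,800.00) = £1,188.00 + 19.7% × £7,033.00 = £2,573.50
Long-Term Care Levy: 2% × £18,905.00 = £378.10
Total: £2,573.50 + £378.10 = £2,951.60

£2,951.60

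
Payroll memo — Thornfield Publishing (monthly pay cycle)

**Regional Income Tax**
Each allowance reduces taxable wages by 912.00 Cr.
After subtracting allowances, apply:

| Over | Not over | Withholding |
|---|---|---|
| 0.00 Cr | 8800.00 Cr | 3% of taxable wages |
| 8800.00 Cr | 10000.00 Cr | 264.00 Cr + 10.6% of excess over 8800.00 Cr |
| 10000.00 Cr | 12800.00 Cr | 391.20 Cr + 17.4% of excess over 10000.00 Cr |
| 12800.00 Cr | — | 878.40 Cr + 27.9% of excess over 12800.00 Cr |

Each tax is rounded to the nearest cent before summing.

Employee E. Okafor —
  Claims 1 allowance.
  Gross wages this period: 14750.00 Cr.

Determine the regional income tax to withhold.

Regional Income Tax: taxable = 14750.00 Cr − 1×912.00 Cr = 13838.00 Cr
  878.40 Cr + 27.9% × (13838.00 Cr − 12800.00 Cr) = 878.40 Cr + 27.9% × 1038.00 Cr = 1168.00 Cr

1168.00 Cr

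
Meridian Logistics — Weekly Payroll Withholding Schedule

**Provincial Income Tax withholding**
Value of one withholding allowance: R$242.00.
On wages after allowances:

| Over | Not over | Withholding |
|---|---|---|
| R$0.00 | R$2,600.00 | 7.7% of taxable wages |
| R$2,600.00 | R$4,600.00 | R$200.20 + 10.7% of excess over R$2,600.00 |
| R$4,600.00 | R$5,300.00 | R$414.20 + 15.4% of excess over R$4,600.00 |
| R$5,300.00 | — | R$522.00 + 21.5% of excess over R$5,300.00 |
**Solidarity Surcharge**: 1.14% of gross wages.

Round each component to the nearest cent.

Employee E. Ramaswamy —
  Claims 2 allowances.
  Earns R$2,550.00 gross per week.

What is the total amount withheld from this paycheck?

Provincial Income Tax: taxable = R$2,550.00 − 2×R$242.00 = R$2,066.00
  7.7% × R$2,066.00 = R$159.08
Solidarity Surcharge: 1.14% × R$2,550.00 = R$29.07
Total: R$159.08 + R$29.07 = R$188.15

R$188.15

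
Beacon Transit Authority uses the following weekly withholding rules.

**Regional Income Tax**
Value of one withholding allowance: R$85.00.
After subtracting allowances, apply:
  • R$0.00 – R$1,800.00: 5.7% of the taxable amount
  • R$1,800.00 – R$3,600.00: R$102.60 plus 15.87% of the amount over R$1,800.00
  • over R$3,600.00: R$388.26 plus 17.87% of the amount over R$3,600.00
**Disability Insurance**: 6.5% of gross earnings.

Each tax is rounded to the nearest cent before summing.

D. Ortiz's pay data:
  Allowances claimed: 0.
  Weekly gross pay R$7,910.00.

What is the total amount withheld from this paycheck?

Regional Income Tax: taxable = R$7,910.00
  R$388.26 + 17.87% × (R$7,910.00 − R$3,600.00) = R$388.26 + 17.87% × R$4,310.00 = R$1,158.46
Disability Insurance: 6.5% × R$7,910.00 = R$514.15
Total: R$1,158.46 + R$514.15 = R$1,672.61

R$1,672.61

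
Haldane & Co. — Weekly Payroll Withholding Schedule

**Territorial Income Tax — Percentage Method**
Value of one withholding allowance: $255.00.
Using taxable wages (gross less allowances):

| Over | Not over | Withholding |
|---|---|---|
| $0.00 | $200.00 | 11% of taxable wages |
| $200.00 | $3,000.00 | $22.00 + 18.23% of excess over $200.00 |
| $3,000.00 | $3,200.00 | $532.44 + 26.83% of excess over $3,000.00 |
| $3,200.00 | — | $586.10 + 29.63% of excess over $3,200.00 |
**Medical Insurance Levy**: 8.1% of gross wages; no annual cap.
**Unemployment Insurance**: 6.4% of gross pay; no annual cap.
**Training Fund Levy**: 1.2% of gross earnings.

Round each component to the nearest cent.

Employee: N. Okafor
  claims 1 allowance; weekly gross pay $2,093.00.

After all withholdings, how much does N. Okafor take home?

Territorial Income Tax: taxable = $2,093.00 − 1×$255.00 = $1,838.00
  $22.00 + 18.23% × ($1,838.00 − $200.00) = $22.00 + 18.23% × $1,638.00 = $320.61
Medical Insurance Levy: 8.1% × $2,093.00 = $169.53
Unemployment Insurance: 6.4% × $2,093.00 = $133.95
Training Fund Levy: 1.2% × $2,093.00 = $25.12
Total withheld: $320.61 + $169.53 + $133.95 + $25.12 = $649.21
Net pay: $2,093.00 − $649.21 = $1,443.79

$1,443.79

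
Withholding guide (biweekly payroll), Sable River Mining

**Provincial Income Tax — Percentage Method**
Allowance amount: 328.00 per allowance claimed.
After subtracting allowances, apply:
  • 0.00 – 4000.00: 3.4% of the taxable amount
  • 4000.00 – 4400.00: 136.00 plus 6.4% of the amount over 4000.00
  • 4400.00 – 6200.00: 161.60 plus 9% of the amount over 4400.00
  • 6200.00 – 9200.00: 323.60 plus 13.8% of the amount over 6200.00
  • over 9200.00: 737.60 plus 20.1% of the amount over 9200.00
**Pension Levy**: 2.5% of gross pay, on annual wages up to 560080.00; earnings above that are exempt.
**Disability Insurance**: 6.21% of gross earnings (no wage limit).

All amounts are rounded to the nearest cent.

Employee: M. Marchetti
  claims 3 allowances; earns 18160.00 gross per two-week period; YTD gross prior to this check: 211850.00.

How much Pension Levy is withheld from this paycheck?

Pension Levy: 2.5% × 18160.00 = 454.00

454.00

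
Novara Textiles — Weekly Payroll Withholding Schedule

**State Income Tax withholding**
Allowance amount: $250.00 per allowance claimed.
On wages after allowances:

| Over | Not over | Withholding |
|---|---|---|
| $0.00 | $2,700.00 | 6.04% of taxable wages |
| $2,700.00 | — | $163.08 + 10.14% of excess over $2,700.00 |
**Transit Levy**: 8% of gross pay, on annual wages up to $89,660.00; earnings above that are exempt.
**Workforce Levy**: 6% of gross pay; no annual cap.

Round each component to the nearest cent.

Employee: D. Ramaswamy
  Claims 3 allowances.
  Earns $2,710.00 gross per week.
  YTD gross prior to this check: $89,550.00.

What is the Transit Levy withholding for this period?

$8.80

Transit Levy: cap $89,660.00 − YTD $89,550.00 = $110.00 subject; 8% × $110.00 = $8.80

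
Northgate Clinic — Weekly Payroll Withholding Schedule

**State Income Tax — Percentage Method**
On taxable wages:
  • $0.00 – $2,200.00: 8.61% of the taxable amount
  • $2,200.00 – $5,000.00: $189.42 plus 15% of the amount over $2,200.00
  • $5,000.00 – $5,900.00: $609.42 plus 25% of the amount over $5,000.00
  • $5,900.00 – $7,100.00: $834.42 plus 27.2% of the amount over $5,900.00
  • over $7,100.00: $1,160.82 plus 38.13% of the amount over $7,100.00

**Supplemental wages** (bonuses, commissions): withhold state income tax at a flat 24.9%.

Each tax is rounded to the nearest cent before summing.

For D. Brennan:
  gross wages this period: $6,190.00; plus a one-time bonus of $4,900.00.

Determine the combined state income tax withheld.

$2,133.40

State Income Tax: taxable = $6,190.00
  $834.42 + 27.2% × ($6,190.00 − $5,900.00) = $834.42 + 27.2% × $290.00 = $913.30
Supplemental (24.9% flat on bonus): 24.9% × $4,900.00 = $1,220.10
Total state income tax: $913.30 + $1,220.10 = $2,133.40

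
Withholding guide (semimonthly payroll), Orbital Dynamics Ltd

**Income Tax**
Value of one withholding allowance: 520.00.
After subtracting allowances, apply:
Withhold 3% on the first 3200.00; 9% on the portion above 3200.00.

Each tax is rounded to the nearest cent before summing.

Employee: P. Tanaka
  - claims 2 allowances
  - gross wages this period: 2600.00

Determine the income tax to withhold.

Income Tax: taxable = 2600.00 − 2×520.00 = 1560.00
  3% × 1560.00 = 46.80

46.80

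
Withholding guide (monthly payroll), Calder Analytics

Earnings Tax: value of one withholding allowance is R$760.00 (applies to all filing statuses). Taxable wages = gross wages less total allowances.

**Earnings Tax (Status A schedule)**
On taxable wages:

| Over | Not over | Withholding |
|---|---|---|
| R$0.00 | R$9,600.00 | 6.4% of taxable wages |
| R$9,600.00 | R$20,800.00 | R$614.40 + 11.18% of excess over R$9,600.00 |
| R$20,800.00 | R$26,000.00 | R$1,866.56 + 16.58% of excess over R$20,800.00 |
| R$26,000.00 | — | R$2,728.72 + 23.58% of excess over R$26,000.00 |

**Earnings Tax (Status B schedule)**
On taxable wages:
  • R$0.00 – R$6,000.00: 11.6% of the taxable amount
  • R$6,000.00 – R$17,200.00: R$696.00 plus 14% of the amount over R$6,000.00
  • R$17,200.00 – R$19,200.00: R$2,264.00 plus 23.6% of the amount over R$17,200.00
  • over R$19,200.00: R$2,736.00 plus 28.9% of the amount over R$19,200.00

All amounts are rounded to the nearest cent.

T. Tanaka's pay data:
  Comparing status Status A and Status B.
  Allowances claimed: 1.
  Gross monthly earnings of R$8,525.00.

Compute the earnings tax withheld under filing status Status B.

Earnings Tax (Status B): taxable = R$8,525.00 − 1×R$760.00 = R$7,765.00
  R$696.00 + 14% × (R$7,765.00 − R$6,000.00) = R$696.00 + 14% × R$1,765.00 = R$943.10

R$943.10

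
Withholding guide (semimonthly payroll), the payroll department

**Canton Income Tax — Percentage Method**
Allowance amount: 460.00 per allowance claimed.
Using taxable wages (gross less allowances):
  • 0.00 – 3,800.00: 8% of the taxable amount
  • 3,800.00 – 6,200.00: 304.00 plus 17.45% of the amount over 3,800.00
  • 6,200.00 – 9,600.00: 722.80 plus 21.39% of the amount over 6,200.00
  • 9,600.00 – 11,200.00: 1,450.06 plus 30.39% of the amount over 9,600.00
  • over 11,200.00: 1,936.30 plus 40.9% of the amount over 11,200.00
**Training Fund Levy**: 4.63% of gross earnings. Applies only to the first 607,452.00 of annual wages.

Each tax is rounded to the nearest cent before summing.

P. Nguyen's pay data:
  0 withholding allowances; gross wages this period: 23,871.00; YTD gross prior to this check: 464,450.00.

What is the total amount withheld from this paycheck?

Canton Income Tax: taxable = 23,871.00
  1,936.30 + 40.9% × (23,871.00 − 11,200.00) = 1,936.30 + 40.9% × 12,671.00 = 7,118.74
Training Fund Levy: 4.63% × 23,871.00 = 1,105.23
Total: 7,118.74 + 1,105.23 = 8,223.97

8,223.97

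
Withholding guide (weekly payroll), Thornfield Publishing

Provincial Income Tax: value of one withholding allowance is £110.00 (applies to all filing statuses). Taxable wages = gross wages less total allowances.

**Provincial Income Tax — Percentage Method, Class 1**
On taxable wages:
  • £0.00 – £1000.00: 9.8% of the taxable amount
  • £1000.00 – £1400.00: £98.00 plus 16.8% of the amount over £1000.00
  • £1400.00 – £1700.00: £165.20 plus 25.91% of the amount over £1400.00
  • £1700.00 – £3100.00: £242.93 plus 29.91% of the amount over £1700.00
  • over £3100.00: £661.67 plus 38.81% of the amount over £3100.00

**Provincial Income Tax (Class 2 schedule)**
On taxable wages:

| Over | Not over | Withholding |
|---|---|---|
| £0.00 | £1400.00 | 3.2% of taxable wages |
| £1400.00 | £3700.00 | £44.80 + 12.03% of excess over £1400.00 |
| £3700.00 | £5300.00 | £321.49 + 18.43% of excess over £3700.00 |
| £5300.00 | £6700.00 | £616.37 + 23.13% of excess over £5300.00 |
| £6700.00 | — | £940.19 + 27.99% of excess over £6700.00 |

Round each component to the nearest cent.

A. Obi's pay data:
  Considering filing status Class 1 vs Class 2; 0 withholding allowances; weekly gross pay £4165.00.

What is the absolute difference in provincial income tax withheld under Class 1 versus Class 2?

£667.81

Provincial Income Tax (Class 1): taxable = £4165.00
  £661.67 + 38.81% × (£4165.00 − £3100.00) = £661.67 + 38.81% × £1065.00 = £1075.00
Provincial Income Tax (Class 2): taxable = £4165.00
  £321.49 + 18.43% × (£4165.00 − £3700.00) = £321.49 + 18.43% × £465.00 = £407.19
Difference: |£1075.00 − £407.19| = £667.81 (higher under Class 1)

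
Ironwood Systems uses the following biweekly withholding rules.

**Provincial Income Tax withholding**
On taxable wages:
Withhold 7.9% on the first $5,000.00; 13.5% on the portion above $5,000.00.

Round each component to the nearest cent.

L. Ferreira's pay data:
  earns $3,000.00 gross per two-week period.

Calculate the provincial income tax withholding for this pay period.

$237.00

Provincial Income Tax: taxable = $3,000.00
  7.9% × $3,000.00 = $237.00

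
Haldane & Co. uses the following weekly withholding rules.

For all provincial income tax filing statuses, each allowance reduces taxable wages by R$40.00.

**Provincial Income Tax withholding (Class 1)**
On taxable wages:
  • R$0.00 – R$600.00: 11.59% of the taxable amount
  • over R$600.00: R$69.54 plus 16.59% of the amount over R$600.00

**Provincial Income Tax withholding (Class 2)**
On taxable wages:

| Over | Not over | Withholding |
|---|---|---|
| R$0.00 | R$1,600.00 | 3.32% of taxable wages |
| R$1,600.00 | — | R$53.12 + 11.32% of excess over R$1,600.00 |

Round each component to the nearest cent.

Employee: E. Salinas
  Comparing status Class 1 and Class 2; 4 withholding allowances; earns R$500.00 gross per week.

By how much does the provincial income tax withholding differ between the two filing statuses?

R$28.12

Provincial Income Tax (Class 1): taxable = R$500.00 − 4×R$40.00 = R$340.00
  11.59% × R$340.00 = R$39.41
Provincial Income Tax (Class 2): taxable = R$500.00 − 4×R$40.00 = R$340.00
  3.32% × R$340.00 = R$11.29
Difference: |R$39.41 − R$11.29| = R$28.12 (higher under Class 1)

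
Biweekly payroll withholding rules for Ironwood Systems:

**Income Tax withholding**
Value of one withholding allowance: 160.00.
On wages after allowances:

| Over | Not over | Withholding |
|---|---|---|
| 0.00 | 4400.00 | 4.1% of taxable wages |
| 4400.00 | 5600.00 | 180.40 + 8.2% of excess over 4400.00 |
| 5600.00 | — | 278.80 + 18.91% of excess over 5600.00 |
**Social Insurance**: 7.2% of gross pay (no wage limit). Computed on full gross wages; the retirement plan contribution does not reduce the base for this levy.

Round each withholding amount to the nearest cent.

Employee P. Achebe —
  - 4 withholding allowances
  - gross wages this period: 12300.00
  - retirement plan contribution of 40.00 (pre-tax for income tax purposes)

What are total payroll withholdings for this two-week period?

Income Tax: taxable = 12300.00 − 40.00 − 4×160.00 = 11620.00
  278.80 + 18.91% × (11620.00 − 5600.00) = 278.80 + 18.91% × 6020.00 = 1417.18
Social Insurance: 7.2% × 12300.00 = 885.60
Total: 1417.18 + 885.60 = 2302.78

2302.78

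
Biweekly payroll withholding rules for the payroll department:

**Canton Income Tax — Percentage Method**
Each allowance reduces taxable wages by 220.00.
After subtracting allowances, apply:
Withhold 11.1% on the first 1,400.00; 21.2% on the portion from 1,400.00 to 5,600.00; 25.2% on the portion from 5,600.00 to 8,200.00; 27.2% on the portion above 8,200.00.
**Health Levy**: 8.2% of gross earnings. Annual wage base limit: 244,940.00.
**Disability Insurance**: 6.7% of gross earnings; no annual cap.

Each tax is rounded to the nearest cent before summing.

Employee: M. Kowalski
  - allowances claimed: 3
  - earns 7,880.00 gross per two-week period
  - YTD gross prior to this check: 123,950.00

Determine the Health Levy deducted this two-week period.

Health Levy: 8.2% × 7,880.00 = 646.16

646.16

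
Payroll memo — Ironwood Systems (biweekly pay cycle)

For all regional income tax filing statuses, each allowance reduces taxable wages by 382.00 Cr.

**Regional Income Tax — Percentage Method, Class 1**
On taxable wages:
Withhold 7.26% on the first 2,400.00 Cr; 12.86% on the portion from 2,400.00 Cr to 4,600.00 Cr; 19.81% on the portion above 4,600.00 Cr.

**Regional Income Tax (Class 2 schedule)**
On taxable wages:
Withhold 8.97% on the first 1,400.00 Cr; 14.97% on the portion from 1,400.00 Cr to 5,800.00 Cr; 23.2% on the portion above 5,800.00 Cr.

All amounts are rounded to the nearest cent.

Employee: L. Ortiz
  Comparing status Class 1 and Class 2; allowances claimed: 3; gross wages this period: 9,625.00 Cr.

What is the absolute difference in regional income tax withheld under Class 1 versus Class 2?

180.20 Cr

Regional Income Tax (Class 1): taxable = 9,625.00 Cr − 3×382.00 Cr = 8,479.00 Cr
  457.16 Cr + 19.81% × (8,479.00 Cr − 4,600.00 Cr) = 457.16 Cr + 19.81% × 3,879.00 Cr = 1,225.59 Cr
Regional Income Tax (Class 2): taxable = 9,625.00 Cr − 3×382.00 Cr = 8,479.00 Cr
  784.26 Cr + 23.2% × (8,479.00 Cr − 5,800.00 Cr) = 784.26 Cr + 23.2% × 2,679.00 Cr = 1,405.79 Cr
Difference: |1,225.59 Cr − 1,405.79 Cr| = 180.20 Cr (higher under Class 2)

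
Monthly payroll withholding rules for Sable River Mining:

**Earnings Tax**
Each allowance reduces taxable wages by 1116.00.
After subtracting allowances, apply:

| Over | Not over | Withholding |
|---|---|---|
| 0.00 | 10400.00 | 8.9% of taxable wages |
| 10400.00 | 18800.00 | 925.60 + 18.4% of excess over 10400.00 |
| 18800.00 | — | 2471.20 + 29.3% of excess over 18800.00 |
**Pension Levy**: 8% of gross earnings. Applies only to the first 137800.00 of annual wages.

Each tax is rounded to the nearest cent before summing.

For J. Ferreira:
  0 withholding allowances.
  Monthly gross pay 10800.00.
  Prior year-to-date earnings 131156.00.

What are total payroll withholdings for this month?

Earnings Tax: taxable = 10800.00
  925.60 + 18.4% × (10800.00 − 10400.00) = 925.60 + 18.4% × 400.00 = 999.20
Pension Levy: cap 137800.00 − YTD 131156.00 = 6644.00 subject; 8% × 6644.00 = 531.52
Total: 999.20 + 531.52 = 1530.72

1530.72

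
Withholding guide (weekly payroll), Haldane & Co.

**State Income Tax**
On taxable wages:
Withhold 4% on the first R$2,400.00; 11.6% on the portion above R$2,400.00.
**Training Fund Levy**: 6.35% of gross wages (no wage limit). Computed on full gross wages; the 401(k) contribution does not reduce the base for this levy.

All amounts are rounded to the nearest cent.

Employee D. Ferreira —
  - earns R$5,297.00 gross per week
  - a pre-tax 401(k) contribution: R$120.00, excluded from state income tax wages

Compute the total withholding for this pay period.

R$754.49

State Income Tax: taxable = R$5,297.00 − R$120.00 = R$5,177.00
  R$96.00 + 11.6% × (R$5,177.00 − R$2,400.00) = R$96.00 + 11.6% × R$2,777.00 = R$418.13
Training Fund Levy: 6.35% × R$5,297.00 = R$336.36
Total: R$418.13 + R$336.36 = R$754.49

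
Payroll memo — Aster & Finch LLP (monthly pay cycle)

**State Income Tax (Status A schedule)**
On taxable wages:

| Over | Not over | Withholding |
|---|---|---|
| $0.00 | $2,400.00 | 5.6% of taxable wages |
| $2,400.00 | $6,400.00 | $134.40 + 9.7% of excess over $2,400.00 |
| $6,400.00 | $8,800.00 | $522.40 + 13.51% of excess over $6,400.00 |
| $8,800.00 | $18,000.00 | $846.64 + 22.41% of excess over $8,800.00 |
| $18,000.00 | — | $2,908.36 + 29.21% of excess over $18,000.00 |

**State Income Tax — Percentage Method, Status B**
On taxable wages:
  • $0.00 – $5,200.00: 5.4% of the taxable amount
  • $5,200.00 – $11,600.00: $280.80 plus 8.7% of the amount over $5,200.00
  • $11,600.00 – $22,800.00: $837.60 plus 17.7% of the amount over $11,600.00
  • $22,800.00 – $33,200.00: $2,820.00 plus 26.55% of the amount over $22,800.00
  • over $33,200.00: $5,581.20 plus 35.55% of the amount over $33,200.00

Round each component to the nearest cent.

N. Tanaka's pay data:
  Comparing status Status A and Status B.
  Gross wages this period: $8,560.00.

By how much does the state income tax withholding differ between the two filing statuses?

$241.10

State Income Tax (Status A): taxable = $8,560.00
  $522.40 + 13.51% × ($8,560.00 − $6,400.00) = $522.40 + 13.51% × $2,160.00 = $814.22
State Income Tax (Status B): taxable = $8,560.00
  $280.80 + 8.7% × ($8,560.00 − $5,200.00) = $280.80 + 8.7% × $3,360.00 = $573.12
Difference: |$814.22 − $573.12| = $241.10 (higher under Status A)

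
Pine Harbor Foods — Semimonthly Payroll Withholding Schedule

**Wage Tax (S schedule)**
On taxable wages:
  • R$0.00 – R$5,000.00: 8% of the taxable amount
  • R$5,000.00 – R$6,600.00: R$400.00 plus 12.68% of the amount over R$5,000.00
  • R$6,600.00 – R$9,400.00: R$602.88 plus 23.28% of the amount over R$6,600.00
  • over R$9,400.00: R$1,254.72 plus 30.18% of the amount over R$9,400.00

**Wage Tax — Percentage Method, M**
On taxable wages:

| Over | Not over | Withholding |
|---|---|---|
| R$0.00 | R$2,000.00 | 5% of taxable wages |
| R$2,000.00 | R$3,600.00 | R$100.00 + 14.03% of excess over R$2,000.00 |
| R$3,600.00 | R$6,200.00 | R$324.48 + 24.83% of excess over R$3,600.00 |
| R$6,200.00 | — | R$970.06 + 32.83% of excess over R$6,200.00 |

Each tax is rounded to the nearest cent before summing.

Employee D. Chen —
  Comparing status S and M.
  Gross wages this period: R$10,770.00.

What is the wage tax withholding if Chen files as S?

Wage Tax (S): taxable = R$10,770.00
  R$1,254.72 + 30.18% × (R$10,770.00 − R$9,400.00) = R$1,254.72 + 30.18% × R$1,370.00 = R$1,668.19

R$1,668.19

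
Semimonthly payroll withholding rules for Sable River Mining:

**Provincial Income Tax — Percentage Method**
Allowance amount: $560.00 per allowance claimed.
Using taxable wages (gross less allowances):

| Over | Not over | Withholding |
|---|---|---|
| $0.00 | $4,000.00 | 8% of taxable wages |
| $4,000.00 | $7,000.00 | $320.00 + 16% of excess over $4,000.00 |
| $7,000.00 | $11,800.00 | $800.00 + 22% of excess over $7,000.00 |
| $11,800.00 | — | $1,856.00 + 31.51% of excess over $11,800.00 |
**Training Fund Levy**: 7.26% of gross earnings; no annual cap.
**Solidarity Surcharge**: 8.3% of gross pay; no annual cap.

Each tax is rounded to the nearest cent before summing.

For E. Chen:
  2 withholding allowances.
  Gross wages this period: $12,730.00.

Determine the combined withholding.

$3,794.99

Provincial Income Tax: taxable = $12,730.00 − 2×$560.00 = $11,610.00
  $800.00 + 22% × ($11,610.00 − $7,000.00) = $800.00 + 22% × $4,610.00 = $1,814.20
Training Fund Levy: 7.26% × $12,730.00 = $924.20
Solidarity Surcharge: 8.3% × $12,730.00 = $1,056.59
Total: $1,814.20 + $924.20 + $1,056.59 = $3,794.99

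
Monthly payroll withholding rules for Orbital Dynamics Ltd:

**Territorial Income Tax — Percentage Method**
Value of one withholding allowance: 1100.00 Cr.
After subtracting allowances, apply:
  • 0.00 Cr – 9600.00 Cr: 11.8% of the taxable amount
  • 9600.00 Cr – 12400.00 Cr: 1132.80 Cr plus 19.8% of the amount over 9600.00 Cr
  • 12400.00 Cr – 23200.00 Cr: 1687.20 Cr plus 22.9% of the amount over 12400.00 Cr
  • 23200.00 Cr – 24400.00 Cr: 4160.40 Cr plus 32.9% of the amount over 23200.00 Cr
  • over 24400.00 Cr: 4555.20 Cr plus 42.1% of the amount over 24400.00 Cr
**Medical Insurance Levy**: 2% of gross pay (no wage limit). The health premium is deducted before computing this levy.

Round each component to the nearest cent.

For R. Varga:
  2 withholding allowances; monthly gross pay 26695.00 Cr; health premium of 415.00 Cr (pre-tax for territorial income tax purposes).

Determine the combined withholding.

4975.52 Cr

Territorial Income Tax: taxable = 26695.00 Cr − 415.00 Cr − 2×1100.00 Cr = 24080.00 Cr
  4160.40 Cr + 32.9% × (24080.00 Cr − 23200.00 Cr) = 4160.40 Cr + 32.9% × 880.00 Cr = 4449.92 Cr
Medical Insurance Levy: 2% × 26280.00 Cr = 525.60 Cr
Total: 4449.92 Cr + 525.60 Cr = 4975.52 Cr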